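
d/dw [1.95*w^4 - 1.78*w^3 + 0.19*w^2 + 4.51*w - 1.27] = 7.8*w^3 - 5.34*w^2 + 0.38*w + 4.51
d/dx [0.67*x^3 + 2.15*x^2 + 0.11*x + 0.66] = 2.01*x^2 + 4.3*x + 0.11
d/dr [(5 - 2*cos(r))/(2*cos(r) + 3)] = 16*sin(r)/(2*cos(r) + 3)^2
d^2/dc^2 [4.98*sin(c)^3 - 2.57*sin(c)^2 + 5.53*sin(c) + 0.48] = -9.26500000000001*sin(c) + 11.205*sin(3*c) - 5.14*cos(2*c)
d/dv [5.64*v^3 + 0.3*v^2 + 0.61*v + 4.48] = 16.92*v^2 + 0.6*v + 0.61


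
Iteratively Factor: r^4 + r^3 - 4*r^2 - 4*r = (r - 2)*(r^3 + 3*r^2 + 2*r) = r*(r - 2)*(r^2 + 3*r + 2) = r*(r - 2)*(r + 1)*(r + 2)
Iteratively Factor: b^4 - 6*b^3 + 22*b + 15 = (b + 1)*(b^3 - 7*b^2 + 7*b + 15) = (b - 3)*(b + 1)*(b^2 - 4*b - 5) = (b - 5)*(b - 3)*(b + 1)*(b + 1)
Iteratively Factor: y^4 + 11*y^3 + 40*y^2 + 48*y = (y)*(y^3 + 11*y^2 + 40*y + 48) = y*(y + 4)*(y^2 + 7*y + 12) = y*(y + 3)*(y + 4)*(y + 4)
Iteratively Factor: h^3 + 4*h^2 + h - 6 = (h + 2)*(h^2 + 2*h - 3) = (h - 1)*(h + 2)*(h + 3)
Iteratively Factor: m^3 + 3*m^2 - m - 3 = (m - 1)*(m^2 + 4*m + 3) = (m - 1)*(m + 1)*(m + 3)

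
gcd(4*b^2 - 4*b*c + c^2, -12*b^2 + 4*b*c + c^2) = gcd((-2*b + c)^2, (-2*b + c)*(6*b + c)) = 2*b - c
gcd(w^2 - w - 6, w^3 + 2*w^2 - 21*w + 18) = w - 3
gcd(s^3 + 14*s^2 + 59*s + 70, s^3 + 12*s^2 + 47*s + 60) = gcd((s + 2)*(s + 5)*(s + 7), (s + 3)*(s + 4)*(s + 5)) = s + 5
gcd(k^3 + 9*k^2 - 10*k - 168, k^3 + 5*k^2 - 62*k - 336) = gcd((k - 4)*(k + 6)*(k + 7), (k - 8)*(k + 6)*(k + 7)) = k^2 + 13*k + 42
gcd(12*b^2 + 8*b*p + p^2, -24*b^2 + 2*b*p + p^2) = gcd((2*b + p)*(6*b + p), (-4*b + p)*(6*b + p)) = 6*b + p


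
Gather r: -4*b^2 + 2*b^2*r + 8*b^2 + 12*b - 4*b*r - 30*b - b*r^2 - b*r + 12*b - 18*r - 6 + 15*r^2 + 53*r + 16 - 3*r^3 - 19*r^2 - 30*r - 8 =4*b^2 - 6*b - 3*r^3 + r^2*(-b - 4) + r*(2*b^2 - 5*b + 5) + 2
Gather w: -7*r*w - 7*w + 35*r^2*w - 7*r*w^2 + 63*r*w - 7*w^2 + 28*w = w^2*(-7*r - 7) + w*(35*r^2 + 56*r + 21)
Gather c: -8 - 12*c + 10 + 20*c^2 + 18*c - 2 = 20*c^2 + 6*c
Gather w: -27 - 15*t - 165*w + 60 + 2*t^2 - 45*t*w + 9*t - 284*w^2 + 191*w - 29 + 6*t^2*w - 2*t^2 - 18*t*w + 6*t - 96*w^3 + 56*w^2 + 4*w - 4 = -96*w^3 - 228*w^2 + w*(6*t^2 - 63*t + 30)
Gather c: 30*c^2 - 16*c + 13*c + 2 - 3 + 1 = 30*c^2 - 3*c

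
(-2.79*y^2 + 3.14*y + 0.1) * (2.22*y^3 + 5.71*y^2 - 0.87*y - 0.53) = -6.1938*y^5 - 8.9601*y^4 + 20.5787*y^3 - 0.6821*y^2 - 1.7512*y - 0.053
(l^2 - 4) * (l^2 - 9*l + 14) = l^4 - 9*l^3 + 10*l^2 + 36*l - 56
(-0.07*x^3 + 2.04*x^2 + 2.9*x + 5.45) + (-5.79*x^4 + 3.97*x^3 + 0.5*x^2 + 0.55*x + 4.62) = -5.79*x^4 + 3.9*x^3 + 2.54*x^2 + 3.45*x + 10.07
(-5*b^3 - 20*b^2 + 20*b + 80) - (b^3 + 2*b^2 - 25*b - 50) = -6*b^3 - 22*b^2 + 45*b + 130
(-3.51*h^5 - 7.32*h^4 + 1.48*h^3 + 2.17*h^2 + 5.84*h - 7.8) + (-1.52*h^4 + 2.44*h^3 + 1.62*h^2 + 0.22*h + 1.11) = -3.51*h^5 - 8.84*h^4 + 3.92*h^3 + 3.79*h^2 + 6.06*h - 6.69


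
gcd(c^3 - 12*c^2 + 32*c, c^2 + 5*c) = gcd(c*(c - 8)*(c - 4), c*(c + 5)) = c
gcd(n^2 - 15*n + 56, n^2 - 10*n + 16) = n - 8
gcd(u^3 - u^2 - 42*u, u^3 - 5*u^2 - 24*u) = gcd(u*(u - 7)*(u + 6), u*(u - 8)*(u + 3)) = u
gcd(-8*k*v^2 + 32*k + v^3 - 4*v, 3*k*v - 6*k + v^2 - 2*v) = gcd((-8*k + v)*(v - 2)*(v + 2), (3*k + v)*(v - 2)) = v - 2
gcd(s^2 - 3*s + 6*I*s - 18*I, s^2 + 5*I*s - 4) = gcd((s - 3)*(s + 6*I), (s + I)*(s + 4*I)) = 1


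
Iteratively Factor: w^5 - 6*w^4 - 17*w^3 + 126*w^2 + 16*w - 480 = (w + 2)*(w^4 - 8*w^3 - w^2 + 128*w - 240) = (w + 2)*(w + 4)*(w^3 - 12*w^2 + 47*w - 60) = (w - 3)*(w + 2)*(w + 4)*(w^2 - 9*w + 20) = (w - 4)*(w - 3)*(w + 2)*(w + 4)*(w - 5)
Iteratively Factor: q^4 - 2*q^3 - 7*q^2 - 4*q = (q)*(q^3 - 2*q^2 - 7*q - 4) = q*(q - 4)*(q^2 + 2*q + 1) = q*(q - 4)*(q + 1)*(q + 1)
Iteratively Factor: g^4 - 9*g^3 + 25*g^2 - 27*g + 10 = (g - 5)*(g^3 - 4*g^2 + 5*g - 2) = (g - 5)*(g - 2)*(g^2 - 2*g + 1) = (g - 5)*(g - 2)*(g - 1)*(g - 1)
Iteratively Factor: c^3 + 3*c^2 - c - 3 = (c - 1)*(c^2 + 4*c + 3) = (c - 1)*(c + 3)*(c + 1)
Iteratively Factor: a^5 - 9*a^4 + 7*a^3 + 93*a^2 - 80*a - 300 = (a - 5)*(a^4 - 4*a^3 - 13*a^2 + 28*a + 60) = (a - 5)*(a + 2)*(a^3 - 6*a^2 - a + 30) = (a - 5)*(a + 2)^2*(a^2 - 8*a + 15) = (a - 5)^2*(a + 2)^2*(a - 3)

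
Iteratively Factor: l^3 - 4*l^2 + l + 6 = (l - 3)*(l^2 - l - 2) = (l - 3)*(l + 1)*(l - 2)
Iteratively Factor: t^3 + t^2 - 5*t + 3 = (t - 1)*(t^2 + 2*t - 3) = (t - 1)*(t + 3)*(t - 1)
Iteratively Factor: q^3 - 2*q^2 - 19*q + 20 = (q - 1)*(q^2 - q - 20) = (q - 5)*(q - 1)*(q + 4)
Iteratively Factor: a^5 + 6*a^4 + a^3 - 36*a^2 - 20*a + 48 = (a + 4)*(a^4 + 2*a^3 - 7*a^2 - 8*a + 12) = (a + 3)*(a + 4)*(a^3 - a^2 - 4*a + 4) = (a + 2)*(a + 3)*(a + 4)*(a^2 - 3*a + 2) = (a - 1)*(a + 2)*(a + 3)*(a + 4)*(a - 2)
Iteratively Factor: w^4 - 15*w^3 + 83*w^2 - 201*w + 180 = (w - 3)*(w^3 - 12*w^2 + 47*w - 60) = (w - 4)*(w - 3)*(w^2 - 8*w + 15) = (w - 5)*(w - 4)*(w - 3)*(w - 3)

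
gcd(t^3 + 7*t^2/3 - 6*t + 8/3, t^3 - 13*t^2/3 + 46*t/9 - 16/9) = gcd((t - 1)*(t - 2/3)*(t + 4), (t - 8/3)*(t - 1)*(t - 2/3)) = t^2 - 5*t/3 + 2/3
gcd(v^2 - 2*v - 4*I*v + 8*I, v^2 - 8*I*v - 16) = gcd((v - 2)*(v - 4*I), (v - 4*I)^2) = v - 4*I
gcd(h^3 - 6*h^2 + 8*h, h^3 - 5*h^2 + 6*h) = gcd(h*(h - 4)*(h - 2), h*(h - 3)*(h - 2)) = h^2 - 2*h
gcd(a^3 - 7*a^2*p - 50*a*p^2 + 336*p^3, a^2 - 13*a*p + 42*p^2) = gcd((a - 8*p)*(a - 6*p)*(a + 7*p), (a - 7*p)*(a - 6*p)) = -a + 6*p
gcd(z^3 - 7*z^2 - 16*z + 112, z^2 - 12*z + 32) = z - 4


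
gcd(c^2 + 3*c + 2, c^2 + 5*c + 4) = c + 1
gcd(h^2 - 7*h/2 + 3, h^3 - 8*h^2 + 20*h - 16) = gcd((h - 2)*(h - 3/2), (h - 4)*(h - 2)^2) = h - 2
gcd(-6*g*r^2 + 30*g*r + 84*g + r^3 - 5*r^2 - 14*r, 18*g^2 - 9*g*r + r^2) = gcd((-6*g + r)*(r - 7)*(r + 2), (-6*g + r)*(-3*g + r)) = -6*g + r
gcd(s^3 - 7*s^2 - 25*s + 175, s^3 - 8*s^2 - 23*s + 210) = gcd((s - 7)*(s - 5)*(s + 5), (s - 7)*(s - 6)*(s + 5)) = s^2 - 2*s - 35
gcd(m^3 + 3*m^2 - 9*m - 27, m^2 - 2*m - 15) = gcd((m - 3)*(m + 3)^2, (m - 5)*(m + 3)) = m + 3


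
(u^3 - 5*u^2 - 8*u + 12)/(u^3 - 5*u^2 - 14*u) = (u^2 - 7*u + 6)/(u*(u - 7))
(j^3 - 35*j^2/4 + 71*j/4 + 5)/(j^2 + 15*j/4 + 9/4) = (4*j^3 - 35*j^2 + 71*j + 20)/(4*j^2 + 15*j + 9)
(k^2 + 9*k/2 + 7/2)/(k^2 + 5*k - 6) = (2*k^2 + 9*k + 7)/(2*(k^2 + 5*k - 6))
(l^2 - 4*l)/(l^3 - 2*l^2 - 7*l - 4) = l/(l^2 + 2*l + 1)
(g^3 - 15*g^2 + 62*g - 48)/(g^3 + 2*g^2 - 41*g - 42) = (g^2 - 9*g + 8)/(g^2 + 8*g + 7)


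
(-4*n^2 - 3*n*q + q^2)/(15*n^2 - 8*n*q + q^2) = (-4*n^2 - 3*n*q + q^2)/(15*n^2 - 8*n*q + q^2)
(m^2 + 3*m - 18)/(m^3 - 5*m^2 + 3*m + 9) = (m + 6)/(m^2 - 2*m - 3)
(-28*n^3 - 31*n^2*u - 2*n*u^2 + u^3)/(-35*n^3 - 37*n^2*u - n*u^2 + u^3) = (4*n + u)/(5*n + u)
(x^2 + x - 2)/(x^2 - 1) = (x + 2)/(x + 1)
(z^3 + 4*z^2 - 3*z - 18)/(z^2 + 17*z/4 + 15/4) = 4*(z^2 + z - 6)/(4*z + 5)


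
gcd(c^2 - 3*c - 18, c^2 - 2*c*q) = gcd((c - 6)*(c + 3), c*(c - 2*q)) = 1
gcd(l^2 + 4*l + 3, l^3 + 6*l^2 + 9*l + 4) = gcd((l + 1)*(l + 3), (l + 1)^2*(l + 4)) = l + 1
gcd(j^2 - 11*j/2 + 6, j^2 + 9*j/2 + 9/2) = 1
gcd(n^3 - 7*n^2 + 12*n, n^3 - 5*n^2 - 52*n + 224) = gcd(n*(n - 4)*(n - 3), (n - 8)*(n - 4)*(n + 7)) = n - 4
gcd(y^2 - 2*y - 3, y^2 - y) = 1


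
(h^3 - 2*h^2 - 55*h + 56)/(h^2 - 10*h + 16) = (h^2 + 6*h - 7)/(h - 2)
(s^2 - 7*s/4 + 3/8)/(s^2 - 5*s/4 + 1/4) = (s - 3/2)/(s - 1)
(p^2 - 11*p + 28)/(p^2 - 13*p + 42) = (p - 4)/(p - 6)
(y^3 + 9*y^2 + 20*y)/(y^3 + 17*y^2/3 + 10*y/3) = 3*(y + 4)/(3*y + 2)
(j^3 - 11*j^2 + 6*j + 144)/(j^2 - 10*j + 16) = (j^2 - 3*j - 18)/(j - 2)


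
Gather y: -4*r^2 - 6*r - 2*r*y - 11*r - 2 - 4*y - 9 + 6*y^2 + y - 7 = -4*r^2 - 17*r + 6*y^2 + y*(-2*r - 3) - 18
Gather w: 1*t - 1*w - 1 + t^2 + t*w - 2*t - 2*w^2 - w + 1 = t^2 - t - 2*w^2 + w*(t - 2)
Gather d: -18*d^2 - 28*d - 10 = -18*d^2 - 28*d - 10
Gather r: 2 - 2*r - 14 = -2*r - 12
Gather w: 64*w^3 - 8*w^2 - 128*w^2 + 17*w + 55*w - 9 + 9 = 64*w^3 - 136*w^2 + 72*w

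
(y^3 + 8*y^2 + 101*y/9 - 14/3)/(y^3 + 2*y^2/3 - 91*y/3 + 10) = (y + 7/3)/(y - 5)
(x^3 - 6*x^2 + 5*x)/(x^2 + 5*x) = (x^2 - 6*x + 5)/(x + 5)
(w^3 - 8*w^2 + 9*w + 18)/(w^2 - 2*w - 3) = w - 6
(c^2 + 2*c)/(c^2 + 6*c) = (c + 2)/(c + 6)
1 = 1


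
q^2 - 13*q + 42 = (q - 7)*(q - 6)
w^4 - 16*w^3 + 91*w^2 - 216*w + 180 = (w - 6)*(w - 5)*(w - 3)*(w - 2)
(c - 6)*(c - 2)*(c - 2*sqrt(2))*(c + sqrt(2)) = c^4 - 8*c^3 - sqrt(2)*c^3 + 8*c^2 + 8*sqrt(2)*c^2 - 12*sqrt(2)*c + 32*c - 48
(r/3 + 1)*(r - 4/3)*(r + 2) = r^3/3 + 11*r^2/9 - 2*r/9 - 8/3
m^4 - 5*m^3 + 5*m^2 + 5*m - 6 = (m - 3)*(m - 2)*(m - 1)*(m + 1)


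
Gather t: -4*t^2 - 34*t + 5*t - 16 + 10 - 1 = -4*t^2 - 29*t - 7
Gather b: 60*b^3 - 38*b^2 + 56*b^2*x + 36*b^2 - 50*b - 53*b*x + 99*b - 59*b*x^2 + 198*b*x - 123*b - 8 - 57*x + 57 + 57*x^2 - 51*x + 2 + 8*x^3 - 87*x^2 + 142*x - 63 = 60*b^3 + b^2*(56*x - 2) + b*(-59*x^2 + 145*x - 74) + 8*x^3 - 30*x^2 + 34*x - 12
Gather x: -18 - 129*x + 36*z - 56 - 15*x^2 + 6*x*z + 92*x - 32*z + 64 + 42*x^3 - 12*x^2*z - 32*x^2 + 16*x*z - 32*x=42*x^3 + x^2*(-12*z - 47) + x*(22*z - 69) + 4*z - 10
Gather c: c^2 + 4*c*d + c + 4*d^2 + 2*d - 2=c^2 + c*(4*d + 1) + 4*d^2 + 2*d - 2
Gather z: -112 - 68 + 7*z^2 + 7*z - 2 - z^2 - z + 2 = 6*z^2 + 6*z - 180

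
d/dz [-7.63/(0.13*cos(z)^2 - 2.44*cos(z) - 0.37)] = (18.6172 - 1.9838*cos(z))*sin(z)/(-0.13*cos(z)^2 + 2.44*cos(z) + 0.37)^2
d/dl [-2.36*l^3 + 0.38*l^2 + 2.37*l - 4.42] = -7.08*l^2 + 0.76*l + 2.37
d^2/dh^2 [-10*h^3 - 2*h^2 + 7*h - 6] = -60*h - 4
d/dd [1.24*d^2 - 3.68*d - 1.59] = 2.48*d - 3.68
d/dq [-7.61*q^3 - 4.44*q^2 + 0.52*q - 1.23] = -22.83*q^2 - 8.88*q + 0.52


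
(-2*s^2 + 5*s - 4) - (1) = -2*s^2 + 5*s - 5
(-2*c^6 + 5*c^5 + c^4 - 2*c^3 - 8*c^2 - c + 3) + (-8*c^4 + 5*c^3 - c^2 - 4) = -2*c^6 + 5*c^5 - 7*c^4 + 3*c^3 - 9*c^2 - c - 1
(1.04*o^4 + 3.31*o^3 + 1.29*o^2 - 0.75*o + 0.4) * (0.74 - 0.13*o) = -0.1352*o^5 + 0.3393*o^4 + 2.2817*o^3 + 1.0521*o^2 - 0.607*o + 0.296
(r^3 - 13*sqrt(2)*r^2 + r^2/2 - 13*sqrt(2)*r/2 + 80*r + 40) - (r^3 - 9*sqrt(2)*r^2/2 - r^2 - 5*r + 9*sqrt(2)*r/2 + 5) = -17*sqrt(2)*r^2/2 + 3*r^2/2 - 11*sqrt(2)*r + 85*r + 35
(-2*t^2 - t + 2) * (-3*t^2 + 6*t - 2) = 6*t^4 - 9*t^3 - 8*t^2 + 14*t - 4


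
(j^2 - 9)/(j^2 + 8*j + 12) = (j^2 - 9)/(j^2 + 8*j + 12)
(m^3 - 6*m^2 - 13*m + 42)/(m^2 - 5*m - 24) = (m^2 - 9*m + 14)/(m - 8)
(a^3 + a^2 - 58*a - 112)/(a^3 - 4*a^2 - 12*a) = (a^2 - a - 56)/(a*(a - 6))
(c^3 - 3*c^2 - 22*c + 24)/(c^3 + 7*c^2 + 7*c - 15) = (c^2 - 2*c - 24)/(c^2 + 8*c + 15)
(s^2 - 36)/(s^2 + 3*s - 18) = (s - 6)/(s - 3)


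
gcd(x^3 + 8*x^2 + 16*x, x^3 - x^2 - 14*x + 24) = x + 4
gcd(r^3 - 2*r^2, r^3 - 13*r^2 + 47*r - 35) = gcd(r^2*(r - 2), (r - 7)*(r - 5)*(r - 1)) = 1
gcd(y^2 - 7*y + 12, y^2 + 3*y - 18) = y - 3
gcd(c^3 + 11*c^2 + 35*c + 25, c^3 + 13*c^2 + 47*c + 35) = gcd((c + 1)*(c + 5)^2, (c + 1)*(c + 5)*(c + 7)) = c^2 + 6*c + 5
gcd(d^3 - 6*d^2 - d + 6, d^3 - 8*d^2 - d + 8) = d^2 - 1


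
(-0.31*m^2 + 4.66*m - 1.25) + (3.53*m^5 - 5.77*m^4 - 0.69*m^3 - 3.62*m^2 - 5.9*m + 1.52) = 3.53*m^5 - 5.77*m^4 - 0.69*m^3 - 3.93*m^2 - 1.24*m + 0.27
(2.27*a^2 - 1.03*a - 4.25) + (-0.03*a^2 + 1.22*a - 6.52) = 2.24*a^2 + 0.19*a - 10.77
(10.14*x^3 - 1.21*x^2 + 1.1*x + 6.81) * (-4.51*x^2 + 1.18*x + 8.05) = -45.7314*x^5 + 17.4223*x^4 + 75.2382*x^3 - 39.1556*x^2 + 16.8908*x + 54.8205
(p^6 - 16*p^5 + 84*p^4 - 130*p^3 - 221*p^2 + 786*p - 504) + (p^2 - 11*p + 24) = p^6 - 16*p^5 + 84*p^4 - 130*p^3 - 220*p^2 + 775*p - 480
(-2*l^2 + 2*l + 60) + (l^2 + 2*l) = -l^2 + 4*l + 60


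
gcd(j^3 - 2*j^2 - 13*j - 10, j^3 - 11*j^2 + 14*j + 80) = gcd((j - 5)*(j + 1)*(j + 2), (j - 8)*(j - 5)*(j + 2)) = j^2 - 3*j - 10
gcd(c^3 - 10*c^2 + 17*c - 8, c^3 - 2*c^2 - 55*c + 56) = c^2 - 9*c + 8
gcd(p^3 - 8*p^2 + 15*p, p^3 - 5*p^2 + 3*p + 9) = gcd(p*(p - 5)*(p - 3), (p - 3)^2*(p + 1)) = p - 3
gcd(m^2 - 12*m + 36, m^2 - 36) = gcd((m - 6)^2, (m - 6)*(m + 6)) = m - 6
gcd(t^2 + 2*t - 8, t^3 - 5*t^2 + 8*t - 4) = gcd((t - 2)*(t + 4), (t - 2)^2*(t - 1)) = t - 2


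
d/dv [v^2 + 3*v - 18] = 2*v + 3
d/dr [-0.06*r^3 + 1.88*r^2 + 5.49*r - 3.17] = -0.18*r^2 + 3.76*r + 5.49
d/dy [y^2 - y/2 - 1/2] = 2*y - 1/2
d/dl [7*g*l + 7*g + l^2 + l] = 7*g + 2*l + 1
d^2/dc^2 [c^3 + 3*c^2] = 6*c + 6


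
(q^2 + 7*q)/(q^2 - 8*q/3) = 3*(q + 7)/(3*q - 8)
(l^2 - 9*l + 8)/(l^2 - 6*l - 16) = (l - 1)/(l + 2)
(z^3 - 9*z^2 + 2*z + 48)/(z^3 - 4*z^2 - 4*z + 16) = (z^2 - 11*z + 24)/(z^2 - 6*z + 8)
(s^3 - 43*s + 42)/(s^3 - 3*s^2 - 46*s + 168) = (s - 1)/(s - 4)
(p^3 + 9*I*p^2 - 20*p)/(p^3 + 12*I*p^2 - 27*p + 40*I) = p*(p + 4*I)/(p^2 + 7*I*p + 8)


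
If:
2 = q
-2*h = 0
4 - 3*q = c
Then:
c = -2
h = 0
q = 2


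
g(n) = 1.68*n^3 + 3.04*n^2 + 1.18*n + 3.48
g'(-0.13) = 0.47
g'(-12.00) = 653.98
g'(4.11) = 111.30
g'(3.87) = 100.19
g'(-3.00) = 28.30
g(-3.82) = -50.31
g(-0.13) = 3.37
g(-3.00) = -18.06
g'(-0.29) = -0.16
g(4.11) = 176.32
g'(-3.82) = 51.50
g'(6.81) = 276.32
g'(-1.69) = 5.30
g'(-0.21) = 0.13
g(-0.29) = 3.35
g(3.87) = 150.95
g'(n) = 5.04*n^2 + 6.08*n + 1.18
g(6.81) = 683.08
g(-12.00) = -2475.96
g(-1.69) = 2.06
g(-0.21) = 3.35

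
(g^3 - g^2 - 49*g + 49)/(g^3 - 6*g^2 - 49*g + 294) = (g - 1)/(g - 6)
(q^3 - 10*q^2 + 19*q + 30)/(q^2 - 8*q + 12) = (q^2 - 4*q - 5)/(q - 2)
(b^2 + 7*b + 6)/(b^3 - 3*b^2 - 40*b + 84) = (b + 1)/(b^2 - 9*b + 14)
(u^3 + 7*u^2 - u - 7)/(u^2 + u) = u + 6 - 7/u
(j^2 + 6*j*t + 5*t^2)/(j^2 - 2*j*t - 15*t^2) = (-j^2 - 6*j*t - 5*t^2)/(-j^2 + 2*j*t + 15*t^2)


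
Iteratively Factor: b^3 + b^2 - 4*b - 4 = (b + 1)*(b^2 - 4) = (b + 1)*(b + 2)*(b - 2)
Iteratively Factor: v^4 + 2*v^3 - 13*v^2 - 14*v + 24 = (v - 1)*(v^3 + 3*v^2 - 10*v - 24) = (v - 1)*(v + 4)*(v^2 - v - 6) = (v - 3)*(v - 1)*(v + 4)*(v + 2)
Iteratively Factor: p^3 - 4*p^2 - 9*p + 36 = (p - 3)*(p^2 - p - 12) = (p - 3)*(p + 3)*(p - 4)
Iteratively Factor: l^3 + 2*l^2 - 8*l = (l - 2)*(l^2 + 4*l) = l*(l - 2)*(l + 4)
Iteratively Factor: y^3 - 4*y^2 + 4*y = (y - 2)*(y^2 - 2*y) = (y - 2)^2*(y)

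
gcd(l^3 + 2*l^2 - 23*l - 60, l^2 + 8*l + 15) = l + 3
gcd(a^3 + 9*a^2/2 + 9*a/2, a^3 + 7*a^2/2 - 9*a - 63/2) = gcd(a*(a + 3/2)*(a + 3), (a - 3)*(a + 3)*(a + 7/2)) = a + 3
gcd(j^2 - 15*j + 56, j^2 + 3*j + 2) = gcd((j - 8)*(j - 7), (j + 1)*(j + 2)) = 1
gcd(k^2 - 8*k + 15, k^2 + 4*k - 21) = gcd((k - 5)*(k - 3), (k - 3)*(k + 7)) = k - 3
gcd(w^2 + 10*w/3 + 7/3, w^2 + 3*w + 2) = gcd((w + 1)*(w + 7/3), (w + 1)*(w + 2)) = w + 1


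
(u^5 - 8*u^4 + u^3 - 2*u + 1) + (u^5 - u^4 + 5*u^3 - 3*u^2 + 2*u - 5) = 2*u^5 - 9*u^4 + 6*u^3 - 3*u^2 - 4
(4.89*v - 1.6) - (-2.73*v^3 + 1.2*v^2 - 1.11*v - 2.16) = 2.73*v^3 - 1.2*v^2 + 6.0*v + 0.56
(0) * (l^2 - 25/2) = 0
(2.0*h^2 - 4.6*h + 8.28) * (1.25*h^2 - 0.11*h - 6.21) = 2.5*h^4 - 5.97*h^3 - 1.564*h^2 + 27.6552*h - 51.4188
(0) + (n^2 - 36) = n^2 - 36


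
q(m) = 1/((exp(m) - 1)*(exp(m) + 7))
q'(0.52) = -0.45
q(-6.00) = -0.14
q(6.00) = 0.00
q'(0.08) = -19.52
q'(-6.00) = 0.00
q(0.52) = 0.17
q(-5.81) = -0.14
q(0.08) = 1.49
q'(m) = -exp(m)/((exp(m) - 1)*(exp(m) + 7)^2) - exp(m)/((exp(m) - 1)^2*(exp(m) + 7)) = 2*(-exp(m) - 3)*exp(m)/(exp(4*m) + 12*exp(3*m) + 22*exp(2*m) - 84*exp(m) + 49)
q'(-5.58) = -0.00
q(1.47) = 0.03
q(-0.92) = -0.22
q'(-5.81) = -0.00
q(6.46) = 0.00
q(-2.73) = -0.15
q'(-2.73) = -0.01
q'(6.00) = 0.00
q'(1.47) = -0.04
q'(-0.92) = -0.14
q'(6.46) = -0.00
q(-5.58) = -0.14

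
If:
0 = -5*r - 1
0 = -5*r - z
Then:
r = -1/5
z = 1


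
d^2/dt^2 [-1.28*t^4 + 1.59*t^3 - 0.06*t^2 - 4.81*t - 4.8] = -15.36*t^2 + 9.54*t - 0.12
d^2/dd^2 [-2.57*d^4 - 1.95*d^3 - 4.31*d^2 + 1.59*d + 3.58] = -30.84*d^2 - 11.7*d - 8.62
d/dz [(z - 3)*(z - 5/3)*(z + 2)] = 3*z^2 - 16*z/3 - 13/3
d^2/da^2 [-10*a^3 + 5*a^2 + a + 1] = 10 - 60*a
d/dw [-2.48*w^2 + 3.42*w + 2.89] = 3.42 - 4.96*w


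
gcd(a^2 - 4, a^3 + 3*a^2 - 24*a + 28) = a - 2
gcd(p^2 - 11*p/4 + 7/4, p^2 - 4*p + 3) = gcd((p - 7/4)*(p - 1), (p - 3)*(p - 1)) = p - 1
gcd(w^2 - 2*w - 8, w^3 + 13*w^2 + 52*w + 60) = w + 2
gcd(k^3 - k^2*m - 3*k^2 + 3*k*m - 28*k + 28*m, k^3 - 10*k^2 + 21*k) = k - 7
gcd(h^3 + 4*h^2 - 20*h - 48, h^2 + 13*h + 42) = h + 6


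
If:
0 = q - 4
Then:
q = 4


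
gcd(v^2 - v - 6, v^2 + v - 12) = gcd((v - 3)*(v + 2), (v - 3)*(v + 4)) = v - 3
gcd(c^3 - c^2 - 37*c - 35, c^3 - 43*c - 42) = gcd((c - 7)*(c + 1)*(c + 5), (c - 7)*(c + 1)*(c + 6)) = c^2 - 6*c - 7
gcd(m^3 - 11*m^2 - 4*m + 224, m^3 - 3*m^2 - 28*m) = m^2 - 3*m - 28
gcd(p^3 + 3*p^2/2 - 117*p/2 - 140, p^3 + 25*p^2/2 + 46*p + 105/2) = p^2 + 19*p/2 + 35/2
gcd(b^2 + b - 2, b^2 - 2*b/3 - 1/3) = b - 1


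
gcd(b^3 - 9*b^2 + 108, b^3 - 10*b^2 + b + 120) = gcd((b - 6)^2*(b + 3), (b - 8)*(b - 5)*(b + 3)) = b + 3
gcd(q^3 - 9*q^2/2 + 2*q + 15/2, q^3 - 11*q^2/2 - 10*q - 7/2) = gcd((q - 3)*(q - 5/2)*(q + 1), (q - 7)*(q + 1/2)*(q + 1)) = q + 1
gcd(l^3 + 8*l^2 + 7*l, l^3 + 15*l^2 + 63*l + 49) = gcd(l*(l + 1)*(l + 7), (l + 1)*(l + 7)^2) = l^2 + 8*l + 7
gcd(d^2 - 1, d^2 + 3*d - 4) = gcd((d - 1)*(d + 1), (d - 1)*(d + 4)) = d - 1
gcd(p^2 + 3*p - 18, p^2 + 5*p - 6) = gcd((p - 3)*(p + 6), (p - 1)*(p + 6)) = p + 6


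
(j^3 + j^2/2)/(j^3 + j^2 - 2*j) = j*(2*j + 1)/(2*(j^2 + j - 2))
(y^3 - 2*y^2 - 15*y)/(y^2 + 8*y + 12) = y*(y^2 - 2*y - 15)/(y^2 + 8*y + 12)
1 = 1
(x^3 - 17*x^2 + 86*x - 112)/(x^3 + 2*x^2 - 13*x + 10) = (x^2 - 15*x + 56)/(x^2 + 4*x - 5)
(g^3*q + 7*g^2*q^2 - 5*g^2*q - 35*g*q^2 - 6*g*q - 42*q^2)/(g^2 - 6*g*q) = q*(g^3 + 7*g^2*q - 5*g^2 - 35*g*q - 6*g - 42*q)/(g*(g - 6*q))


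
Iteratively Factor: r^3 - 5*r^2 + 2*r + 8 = (r + 1)*(r^2 - 6*r + 8) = (r - 4)*(r + 1)*(r - 2)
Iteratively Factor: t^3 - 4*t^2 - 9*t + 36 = (t + 3)*(t^2 - 7*t + 12) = (t - 3)*(t + 3)*(t - 4)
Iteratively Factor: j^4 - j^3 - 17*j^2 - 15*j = (j + 3)*(j^3 - 4*j^2 - 5*j) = (j + 1)*(j + 3)*(j^2 - 5*j) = (j - 5)*(j + 1)*(j + 3)*(j)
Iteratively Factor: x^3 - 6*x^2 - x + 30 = (x - 5)*(x^2 - x - 6) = (x - 5)*(x - 3)*(x + 2)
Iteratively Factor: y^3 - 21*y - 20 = (y + 1)*(y^2 - y - 20) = (y + 1)*(y + 4)*(y - 5)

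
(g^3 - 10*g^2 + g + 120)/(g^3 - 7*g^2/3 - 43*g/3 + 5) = 3*(g - 8)/(3*g - 1)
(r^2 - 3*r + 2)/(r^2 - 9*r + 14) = (r - 1)/(r - 7)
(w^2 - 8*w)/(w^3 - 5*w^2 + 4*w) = (w - 8)/(w^2 - 5*w + 4)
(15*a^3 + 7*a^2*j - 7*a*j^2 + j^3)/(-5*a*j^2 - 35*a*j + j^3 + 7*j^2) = (-3*a^2 - 2*a*j + j^2)/(j*(j + 7))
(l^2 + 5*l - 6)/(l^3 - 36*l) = (l - 1)/(l*(l - 6))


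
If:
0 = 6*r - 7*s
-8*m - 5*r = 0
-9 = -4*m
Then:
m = 9/4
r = -18/5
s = -108/35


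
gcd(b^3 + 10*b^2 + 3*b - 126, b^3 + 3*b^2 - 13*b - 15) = b - 3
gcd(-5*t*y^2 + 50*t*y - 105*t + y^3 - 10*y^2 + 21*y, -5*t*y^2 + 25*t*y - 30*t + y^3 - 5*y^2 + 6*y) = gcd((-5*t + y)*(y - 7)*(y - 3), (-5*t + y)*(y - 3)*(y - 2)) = -5*t*y + 15*t + y^2 - 3*y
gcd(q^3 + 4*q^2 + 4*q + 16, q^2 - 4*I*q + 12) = q + 2*I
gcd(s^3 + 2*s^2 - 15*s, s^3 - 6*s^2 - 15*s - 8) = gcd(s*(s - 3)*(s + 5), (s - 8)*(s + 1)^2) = 1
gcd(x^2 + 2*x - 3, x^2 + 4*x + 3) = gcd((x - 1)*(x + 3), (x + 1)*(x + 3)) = x + 3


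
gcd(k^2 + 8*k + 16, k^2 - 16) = k + 4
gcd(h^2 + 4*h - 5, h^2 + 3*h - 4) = h - 1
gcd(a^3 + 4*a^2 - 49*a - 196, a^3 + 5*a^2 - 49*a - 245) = a^2 - 49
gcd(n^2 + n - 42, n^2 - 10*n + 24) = n - 6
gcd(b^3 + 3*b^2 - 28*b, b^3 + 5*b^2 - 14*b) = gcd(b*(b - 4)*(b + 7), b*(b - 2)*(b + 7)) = b^2 + 7*b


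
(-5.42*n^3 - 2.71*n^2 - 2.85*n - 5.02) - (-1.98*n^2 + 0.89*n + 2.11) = -5.42*n^3 - 0.73*n^2 - 3.74*n - 7.13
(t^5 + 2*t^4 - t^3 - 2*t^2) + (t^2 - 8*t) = t^5 + 2*t^4 - t^3 - t^2 - 8*t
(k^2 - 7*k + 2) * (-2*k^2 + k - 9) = -2*k^4 + 15*k^3 - 20*k^2 + 65*k - 18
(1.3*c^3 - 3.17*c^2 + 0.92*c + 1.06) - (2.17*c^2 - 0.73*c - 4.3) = 1.3*c^3 - 5.34*c^2 + 1.65*c + 5.36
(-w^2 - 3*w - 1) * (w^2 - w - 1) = -w^4 - 2*w^3 + 3*w^2 + 4*w + 1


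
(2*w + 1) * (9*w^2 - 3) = 18*w^3 + 9*w^2 - 6*w - 3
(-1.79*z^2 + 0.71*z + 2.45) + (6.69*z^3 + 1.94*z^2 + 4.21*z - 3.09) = 6.69*z^3 + 0.15*z^2 + 4.92*z - 0.64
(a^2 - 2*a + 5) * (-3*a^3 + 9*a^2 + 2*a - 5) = -3*a^5 + 15*a^4 - 31*a^3 + 36*a^2 + 20*a - 25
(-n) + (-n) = -2*n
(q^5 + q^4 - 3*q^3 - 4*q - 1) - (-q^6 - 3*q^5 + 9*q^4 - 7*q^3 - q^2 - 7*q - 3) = q^6 + 4*q^5 - 8*q^4 + 4*q^3 + q^2 + 3*q + 2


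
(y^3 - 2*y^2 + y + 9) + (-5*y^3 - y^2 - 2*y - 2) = -4*y^3 - 3*y^2 - y + 7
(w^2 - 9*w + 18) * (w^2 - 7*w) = w^4 - 16*w^3 + 81*w^2 - 126*w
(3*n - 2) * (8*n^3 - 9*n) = 24*n^4 - 16*n^3 - 27*n^2 + 18*n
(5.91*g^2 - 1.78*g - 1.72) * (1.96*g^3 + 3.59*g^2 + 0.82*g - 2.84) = 11.5836*g^5 + 17.7281*g^4 - 4.9152*g^3 - 24.4188*g^2 + 3.6448*g + 4.8848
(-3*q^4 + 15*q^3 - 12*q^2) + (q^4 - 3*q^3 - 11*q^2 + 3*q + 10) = -2*q^4 + 12*q^3 - 23*q^2 + 3*q + 10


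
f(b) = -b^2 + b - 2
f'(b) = 1 - 2*b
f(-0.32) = -2.42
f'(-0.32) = 1.64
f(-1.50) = -5.75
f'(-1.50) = 4.00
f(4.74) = -19.73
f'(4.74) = -8.48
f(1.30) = -2.39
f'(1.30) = -1.60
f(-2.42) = -10.28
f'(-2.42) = 5.84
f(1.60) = -2.96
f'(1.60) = -2.20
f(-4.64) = -28.17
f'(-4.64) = 10.28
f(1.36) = -2.49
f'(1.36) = -1.72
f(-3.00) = -14.00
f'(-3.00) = 7.00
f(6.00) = -32.00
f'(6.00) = -11.00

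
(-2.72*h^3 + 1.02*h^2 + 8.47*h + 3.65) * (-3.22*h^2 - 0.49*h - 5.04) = 8.7584*h^5 - 1.9516*h^4 - 14.0644*h^3 - 21.0441*h^2 - 44.4773*h - 18.396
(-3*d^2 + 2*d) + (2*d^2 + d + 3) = -d^2 + 3*d + 3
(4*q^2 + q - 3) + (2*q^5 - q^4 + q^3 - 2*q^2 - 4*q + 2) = 2*q^5 - q^4 + q^3 + 2*q^2 - 3*q - 1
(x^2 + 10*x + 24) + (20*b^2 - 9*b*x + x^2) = 20*b^2 - 9*b*x + 2*x^2 + 10*x + 24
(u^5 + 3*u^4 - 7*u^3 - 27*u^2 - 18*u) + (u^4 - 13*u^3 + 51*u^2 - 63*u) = u^5 + 4*u^4 - 20*u^3 + 24*u^2 - 81*u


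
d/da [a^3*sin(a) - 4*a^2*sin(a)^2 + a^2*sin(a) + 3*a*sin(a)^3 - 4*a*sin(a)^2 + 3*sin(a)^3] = a^3*cos(a) + 3*a^2*sin(a) - 4*a^2*sin(2*a) + a^2*cos(a) + 9*a*sin(a)^2*cos(a) - 8*a*sin(a)^2 + 2*a*sin(a) - 4*a*sin(2*a) + 3*sin(a)^3 + 9*sin(a)^2*cos(a) - 4*sin(a)^2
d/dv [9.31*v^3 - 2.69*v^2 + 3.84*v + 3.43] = 27.93*v^2 - 5.38*v + 3.84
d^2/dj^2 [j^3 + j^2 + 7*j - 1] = 6*j + 2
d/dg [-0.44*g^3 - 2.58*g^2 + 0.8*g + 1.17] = -1.32*g^2 - 5.16*g + 0.8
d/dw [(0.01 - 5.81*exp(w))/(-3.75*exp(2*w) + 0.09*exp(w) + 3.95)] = (-21.7875*exp(2*w) + 0.075*exp(w) - 22.9504)*exp(w)/(14.0625*exp(4*w) - 0.675*exp(3*w) - 29.6169*exp(2*w) + 0.711*exp(w) + 15.6025)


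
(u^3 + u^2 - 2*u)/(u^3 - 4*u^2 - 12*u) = (u - 1)/(u - 6)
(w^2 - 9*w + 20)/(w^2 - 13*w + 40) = (w - 4)/(w - 8)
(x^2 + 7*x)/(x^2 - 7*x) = (x + 7)/(x - 7)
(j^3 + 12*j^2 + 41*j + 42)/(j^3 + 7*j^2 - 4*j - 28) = (j + 3)/(j - 2)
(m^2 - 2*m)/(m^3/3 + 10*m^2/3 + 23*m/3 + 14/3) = 3*m*(m - 2)/(m^3 + 10*m^2 + 23*m + 14)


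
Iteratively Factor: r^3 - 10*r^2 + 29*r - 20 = (r - 4)*(r^2 - 6*r + 5) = (r - 4)*(r - 1)*(r - 5)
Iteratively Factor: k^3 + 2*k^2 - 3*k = (k + 3)*(k^2 - k) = k*(k + 3)*(k - 1)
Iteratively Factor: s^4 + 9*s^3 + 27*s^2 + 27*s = (s)*(s^3 + 9*s^2 + 27*s + 27) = s*(s + 3)*(s^2 + 6*s + 9) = s*(s + 3)^2*(s + 3)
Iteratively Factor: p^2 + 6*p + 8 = (p + 4)*(p + 2)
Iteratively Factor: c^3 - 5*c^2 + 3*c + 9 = (c - 3)*(c^2 - 2*c - 3) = (c - 3)*(c + 1)*(c - 3)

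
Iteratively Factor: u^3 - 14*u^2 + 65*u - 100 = (u - 5)*(u^2 - 9*u + 20) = (u - 5)^2*(u - 4)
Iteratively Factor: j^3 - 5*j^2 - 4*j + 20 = (j - 5)*(j^2 - 4) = (j - 5)*(j - 2)*(j + 2)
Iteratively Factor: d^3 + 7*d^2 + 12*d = (d)*(d^2 + 7*d + 12) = d*(d + 3)*(d + 4)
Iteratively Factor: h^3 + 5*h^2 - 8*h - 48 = (h - 3)*(h^2 + 8*h + 16) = (h - 3)*(h + 4)*(h + 4)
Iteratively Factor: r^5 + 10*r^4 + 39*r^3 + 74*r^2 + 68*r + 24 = (r + 1)*(r^4 + 9*r^3 + 30*r^2 + 44*r + 24) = (r + 1)*(r + 3)*(r^3 + 6*r^2 + 12*r + 8) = (r + 1)*(r + 2)*(r + 3)*(r^2 + 4*r + 4) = (r + 1)*(r + 2)^2*(r + 3)*(r + 2)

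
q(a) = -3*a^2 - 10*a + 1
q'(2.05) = -22.30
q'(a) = -6*a - 10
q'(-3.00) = 8.00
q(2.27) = -37.16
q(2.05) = -32.11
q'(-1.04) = -3.76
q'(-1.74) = 0.44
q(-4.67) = -17.73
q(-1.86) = 9.22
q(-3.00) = 4.00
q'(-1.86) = 1.16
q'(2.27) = -23.62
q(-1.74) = 9.32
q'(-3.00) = 8.00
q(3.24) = -62.89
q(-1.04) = 8.16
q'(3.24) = -29.44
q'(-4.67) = 18.02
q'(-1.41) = -1.54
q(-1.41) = 9.14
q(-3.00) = 4.00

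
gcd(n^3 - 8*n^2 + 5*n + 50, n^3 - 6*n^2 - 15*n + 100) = n^2 - 10*n + 25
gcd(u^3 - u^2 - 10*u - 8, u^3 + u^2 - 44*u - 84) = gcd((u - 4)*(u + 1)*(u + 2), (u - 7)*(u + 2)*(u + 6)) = u + 2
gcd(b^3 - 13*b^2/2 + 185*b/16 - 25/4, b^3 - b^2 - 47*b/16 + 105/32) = b - 5/4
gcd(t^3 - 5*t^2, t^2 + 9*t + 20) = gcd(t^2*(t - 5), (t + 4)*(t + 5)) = 1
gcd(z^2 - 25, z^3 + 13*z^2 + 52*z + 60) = z + 5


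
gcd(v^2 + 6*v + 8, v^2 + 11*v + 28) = v + 4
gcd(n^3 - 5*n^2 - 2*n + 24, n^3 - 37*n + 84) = n^2 - 7*n + 12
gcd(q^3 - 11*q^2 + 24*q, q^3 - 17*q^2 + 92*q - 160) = q - 8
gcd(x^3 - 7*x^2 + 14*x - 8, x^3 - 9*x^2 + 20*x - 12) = x^2 - 3*x + 2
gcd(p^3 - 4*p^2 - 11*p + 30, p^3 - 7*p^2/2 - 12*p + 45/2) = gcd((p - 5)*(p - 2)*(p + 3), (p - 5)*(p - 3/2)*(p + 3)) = p^2 - 2*p - 15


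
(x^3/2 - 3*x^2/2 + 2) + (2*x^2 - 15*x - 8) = x^3/2 + x^2/2 - 15*x - 6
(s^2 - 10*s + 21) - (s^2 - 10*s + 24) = -3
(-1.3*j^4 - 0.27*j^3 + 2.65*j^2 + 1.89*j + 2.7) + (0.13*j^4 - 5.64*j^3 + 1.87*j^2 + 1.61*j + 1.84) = -1.17*j^4 - 5.91*j^3 + 4.52*j^2 + 3.5*j + 4.54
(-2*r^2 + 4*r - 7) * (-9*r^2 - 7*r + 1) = 18*r^4 - 22*r^3 + 33*r^2 + 53*r - 7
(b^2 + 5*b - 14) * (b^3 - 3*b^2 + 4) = b^5 + 2*b^4 - 29*b^3 + 46*b^2 + 20*b - 56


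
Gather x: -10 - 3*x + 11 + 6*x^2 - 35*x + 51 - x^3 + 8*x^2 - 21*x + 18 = -x^3 + 14*x^2 - 59*x + 70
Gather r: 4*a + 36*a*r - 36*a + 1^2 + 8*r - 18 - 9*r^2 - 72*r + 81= -32*a - 9*r^2 + r*(36*a - 64) + 64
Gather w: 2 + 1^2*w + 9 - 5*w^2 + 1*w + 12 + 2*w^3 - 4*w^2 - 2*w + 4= 2*w^3 - 9*w^2 + 27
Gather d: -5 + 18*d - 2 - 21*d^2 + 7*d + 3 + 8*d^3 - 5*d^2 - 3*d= 8*d^3 - 26*d^2 + 22*d - 4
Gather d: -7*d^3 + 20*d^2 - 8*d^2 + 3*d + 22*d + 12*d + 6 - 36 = -7*d^3 + 12*d^2 + 37*d - 30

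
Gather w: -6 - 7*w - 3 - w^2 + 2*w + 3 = -w^2 - 5*w - 6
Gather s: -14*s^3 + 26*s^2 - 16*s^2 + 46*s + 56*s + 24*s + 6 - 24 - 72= -14*s^3 + 10*s^2 + 126*s - 90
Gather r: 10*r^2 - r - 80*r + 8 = 10*r^2 - 81*r + 8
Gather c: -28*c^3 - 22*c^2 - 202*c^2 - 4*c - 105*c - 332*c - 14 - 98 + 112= -28*c^3 - 224*c^2 - 441*c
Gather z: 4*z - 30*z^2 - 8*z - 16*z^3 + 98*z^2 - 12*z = -16*z^3 + 68*z^2 - 16*z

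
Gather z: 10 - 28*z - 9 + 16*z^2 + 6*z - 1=16*z^2 - 22*z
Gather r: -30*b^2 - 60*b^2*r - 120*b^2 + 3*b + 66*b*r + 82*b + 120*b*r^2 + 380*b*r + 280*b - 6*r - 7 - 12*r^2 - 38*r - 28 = -150*b^2 + 365*b + r^2*(120*b - 12) + r*(-60*b^2 + 446*b - 44) - 35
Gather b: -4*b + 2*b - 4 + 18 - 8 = 6 - 2*b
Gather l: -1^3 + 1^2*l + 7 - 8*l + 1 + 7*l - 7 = 0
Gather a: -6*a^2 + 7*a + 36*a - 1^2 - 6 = -6*a^2 + 43*a - 7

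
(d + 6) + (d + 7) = 2*d + 13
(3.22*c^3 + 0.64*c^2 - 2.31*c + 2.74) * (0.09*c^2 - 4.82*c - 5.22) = 0.2898*c^5 - 15.4628*c^4 - 20.1011*c^3 + 8.04*c^2 - 1.1486*c - 14.3028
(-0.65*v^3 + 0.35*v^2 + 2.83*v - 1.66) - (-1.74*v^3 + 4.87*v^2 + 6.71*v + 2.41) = 1.09*v^3 - 4.52*v^2 - 3.88*v - 4.07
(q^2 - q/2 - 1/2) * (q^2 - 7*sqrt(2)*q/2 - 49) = q^4 - 7*sqrt(2)*q^3/2 - q^3/2 - 99*q^2/2 + 7*sqrt(2)*q^2/4 + 7*sqrt(2)*q/4 + 49*q/2 + 49/2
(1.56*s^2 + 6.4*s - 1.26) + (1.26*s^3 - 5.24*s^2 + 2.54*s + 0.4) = 1.26*s^3 - 3.68*s^2 + 8.94*s - 0.86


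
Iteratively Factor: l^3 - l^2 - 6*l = (l - 3)*(l^2 + 2*l) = (l - 3)*(l + 2)*(l)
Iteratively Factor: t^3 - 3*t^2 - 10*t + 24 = (t - 2)*(t^2 - t - 12) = (t - 4)*(t - 2)*(t + 3)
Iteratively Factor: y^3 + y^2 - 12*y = (y - 3)*(y^2 + 4*y) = (y - 3)*(y + 4)*(y)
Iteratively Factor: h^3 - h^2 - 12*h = (h + 3)*(h^2 - 4*h) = h*(h + 3)*(h - 4)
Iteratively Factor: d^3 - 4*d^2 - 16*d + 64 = (d - 4)*(d^2 - 16) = (d - 4)*(d + 4)*(d - 4)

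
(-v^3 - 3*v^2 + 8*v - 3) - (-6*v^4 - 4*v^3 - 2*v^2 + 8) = 6*v^4 + 3*v^3 - v^2 + 8*v - 11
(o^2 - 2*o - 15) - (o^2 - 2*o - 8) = -7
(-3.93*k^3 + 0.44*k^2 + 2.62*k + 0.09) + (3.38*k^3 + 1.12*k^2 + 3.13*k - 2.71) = -0.55*k^3 + 1.56*k^2 + 5.75*k - 2.62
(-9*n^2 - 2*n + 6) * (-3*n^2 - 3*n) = 27*n^4 + 33*n^3 - 12*n^2 - 18*n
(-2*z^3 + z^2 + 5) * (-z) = 2*z^4 - z^3 - 5*z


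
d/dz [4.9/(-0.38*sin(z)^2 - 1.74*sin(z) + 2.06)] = (3.724*sin(z) + 8.526)*cos(z)/(0.38*sin(z)^2 + 1.74*sin(z) - 2.06)^2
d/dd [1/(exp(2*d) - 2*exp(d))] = 2*(1 - exp(d))*exp(-d)/(exp(d) - 2)^2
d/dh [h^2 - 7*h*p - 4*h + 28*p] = 2*h - 7*p - 4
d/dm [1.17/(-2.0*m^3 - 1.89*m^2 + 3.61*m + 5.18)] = (7.02*m^2 + 4.4226*m - 4.2237)/(2.0*m^3 + 1.89*m^2 - 3.61*m - 5.18)^2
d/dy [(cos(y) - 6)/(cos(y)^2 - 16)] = (cos(y)^2 - 12*cos(y) + 16)*sin(y)/(cos(y)^2 - 16)^2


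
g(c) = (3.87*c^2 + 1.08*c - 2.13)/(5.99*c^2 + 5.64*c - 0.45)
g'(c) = (-11.98*c - 5.64)*(3.87*c^2 + 1.08*c - 2.13)/(5.99*c^2 + 5.64*c - 0.45)^2 + (7.74*c + 1.08)/(5.99*c^2 + 5.64*c - 0.45)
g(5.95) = 0.58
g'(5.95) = 0.01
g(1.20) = 0.32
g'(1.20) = 0.27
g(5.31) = 0.57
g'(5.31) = 0.01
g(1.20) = 0.32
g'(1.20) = 0.27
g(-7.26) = 0.71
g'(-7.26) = 0.01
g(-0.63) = 0.78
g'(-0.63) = 1.42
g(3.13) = 0.52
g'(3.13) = 0.04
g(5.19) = 0.57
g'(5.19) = 0.01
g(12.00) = 0.61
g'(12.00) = 0.00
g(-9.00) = 0.70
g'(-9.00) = 0.01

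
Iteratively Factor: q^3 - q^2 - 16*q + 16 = (q - 1)*(q^2 - 16) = (q - 1)*(q + 4)*(q - 4)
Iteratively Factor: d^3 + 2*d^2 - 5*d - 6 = (d + 1)*(d^2 + d - 6) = (d + 1)*(d + 3)*(d - 2)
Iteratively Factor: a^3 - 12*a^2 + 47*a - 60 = (a - 5)*(a^2 - 7*a + 12) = (a - 5)*(a - 3)*(a - 4)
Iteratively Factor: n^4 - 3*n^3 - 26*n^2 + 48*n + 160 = (n - 4)*(n^3 + n^2 - 22*n - 40) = (n - 5)*(n - 4)*(n^2 + 6*n + 8) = (n - 5)*(n - 4)*(n + 2)*(n + 4)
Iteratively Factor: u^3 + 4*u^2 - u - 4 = (u + 4)*(u^2 - 1) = (u + 1)*(u + 4)*(u - 1)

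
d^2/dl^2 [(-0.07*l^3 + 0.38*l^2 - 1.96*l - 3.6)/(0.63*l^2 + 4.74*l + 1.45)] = (-5.55111512312578e-17*l^5 + 4.9960036108132e-16*l^4 - 6.842934*l^3 - 13.54248*l^2 - 54.64221*l - 126.64946)/(0.250047*l^6 + 5.643918*l^5 + 44.190279*l^4 + 132.476364*l^3 + 101.707785*l^2 + 29.89755*l + 3.048625)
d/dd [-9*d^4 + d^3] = d^2*(3 - 36*d)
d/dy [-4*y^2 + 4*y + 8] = 4 - 8*y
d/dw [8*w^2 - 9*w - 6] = 16*w - 9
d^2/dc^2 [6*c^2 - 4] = 12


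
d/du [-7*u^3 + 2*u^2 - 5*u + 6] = -21*u^2 + 4*u - 5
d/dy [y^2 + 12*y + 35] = 2*y + 12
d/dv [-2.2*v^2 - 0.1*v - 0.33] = -4.4*v - 0.1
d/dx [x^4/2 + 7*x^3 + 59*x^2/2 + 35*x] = 2*x^3 + 21*x^2 + 59*x + 35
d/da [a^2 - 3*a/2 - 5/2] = 2*a - 3/2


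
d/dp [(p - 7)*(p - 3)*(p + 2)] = 3*p^2 - 16*p + 1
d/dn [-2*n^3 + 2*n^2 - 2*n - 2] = -6*n^2 + 4*n - 2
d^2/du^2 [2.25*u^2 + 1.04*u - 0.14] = 4.50000000000000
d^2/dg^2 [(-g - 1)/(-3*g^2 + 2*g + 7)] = 2*((-9*g - 1)*(-3*g^2 + 2*g + 7) - 4*(g + 1)*(3*g - 1)^2)/(-3*g^2 + 2*g + 7)^3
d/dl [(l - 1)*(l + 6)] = 2*l + 5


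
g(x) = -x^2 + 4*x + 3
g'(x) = 4 - 2*x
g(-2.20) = -10.64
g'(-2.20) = 8.40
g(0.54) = 4.87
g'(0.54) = 2.92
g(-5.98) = -56.68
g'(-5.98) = 15.96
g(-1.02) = -2.12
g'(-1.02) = 6.04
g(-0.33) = 1.57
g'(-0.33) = 4.66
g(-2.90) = -17.01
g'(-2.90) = 9.80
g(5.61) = -6.03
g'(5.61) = -7.22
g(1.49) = 6.74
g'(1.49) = 1.02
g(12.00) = -93.00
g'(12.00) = -20.00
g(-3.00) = -18.00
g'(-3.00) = 10.00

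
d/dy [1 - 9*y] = -9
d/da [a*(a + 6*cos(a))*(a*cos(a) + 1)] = -a^3*sin(a) - 6*a^2*sin(2*a) + 3*a^2*cos(a) - 6*a*sin(a) + 6*a*cos(2*a) + 8*a + 6*cos(a)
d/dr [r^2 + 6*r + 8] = 2*r + 6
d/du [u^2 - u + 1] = 2*u - 1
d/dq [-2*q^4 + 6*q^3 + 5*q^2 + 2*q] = -8*q^3 + 18*q^2 + 10*q + 2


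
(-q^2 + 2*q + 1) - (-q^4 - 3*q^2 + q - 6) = q^4 + 2*q^2 + q + 7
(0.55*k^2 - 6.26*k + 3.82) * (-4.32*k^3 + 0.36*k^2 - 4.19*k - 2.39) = -2.376*k^5 + 27.2412*k^4 - 21.0605*k^3 + 26.2901*k^2 - 1.0444*k - 9.1298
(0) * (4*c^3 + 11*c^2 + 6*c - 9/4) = 0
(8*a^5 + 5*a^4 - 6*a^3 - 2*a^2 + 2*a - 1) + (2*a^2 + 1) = 8*a^5 + 5*a^4 - 6*a^3 + 2*a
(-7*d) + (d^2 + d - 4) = d^2 - 6*d - 4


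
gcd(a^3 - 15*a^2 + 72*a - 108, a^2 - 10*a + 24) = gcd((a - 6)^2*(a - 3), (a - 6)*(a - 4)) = a - 6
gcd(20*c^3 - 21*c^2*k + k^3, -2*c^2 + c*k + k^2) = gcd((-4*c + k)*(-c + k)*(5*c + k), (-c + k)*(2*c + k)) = c - k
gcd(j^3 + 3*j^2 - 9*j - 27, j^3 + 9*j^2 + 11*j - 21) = j + 3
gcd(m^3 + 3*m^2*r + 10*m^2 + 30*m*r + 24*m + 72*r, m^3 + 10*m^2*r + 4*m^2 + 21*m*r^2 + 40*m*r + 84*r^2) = m^2 + 3*m*r + 4*m + 12*r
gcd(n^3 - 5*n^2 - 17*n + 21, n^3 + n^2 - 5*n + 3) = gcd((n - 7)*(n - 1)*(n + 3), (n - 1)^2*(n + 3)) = n^2 + 2*n - 3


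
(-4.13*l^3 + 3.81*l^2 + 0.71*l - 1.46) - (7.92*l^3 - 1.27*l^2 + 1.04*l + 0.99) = -12.05*l^3 + 5.08*l^2 - 0.33*l - 2.45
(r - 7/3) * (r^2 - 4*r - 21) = r^3 - 19*r^2/3 - 35*r/3 + 49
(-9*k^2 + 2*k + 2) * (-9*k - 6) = 81*k^3 + 36*k^2 - 30*k - 12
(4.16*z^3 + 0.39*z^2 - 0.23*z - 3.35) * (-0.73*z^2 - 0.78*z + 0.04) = -3.0368*z^5 - 3.5295*z^4 + 0.0301*z^3 + 2.6405*z^2 + 2.6038*z - 0.134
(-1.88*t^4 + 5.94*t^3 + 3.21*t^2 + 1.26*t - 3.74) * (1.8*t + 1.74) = -3.384*t^5 + 7.4208*t^4 + 16.1136*t^3 + 7.8534*t^2 - 4.5396*t - 6.5076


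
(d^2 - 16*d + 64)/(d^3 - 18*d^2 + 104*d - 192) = (d - 8)/(d^2 - 10*d + 24)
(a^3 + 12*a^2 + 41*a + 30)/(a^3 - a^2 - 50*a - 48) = (a + 5)/(a - 8)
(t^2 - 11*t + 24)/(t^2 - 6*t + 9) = (t - 8)/(t - 3)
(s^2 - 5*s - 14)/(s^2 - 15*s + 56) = (s + 2)/(s - 8)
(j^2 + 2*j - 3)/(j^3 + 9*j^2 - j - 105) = (j^2 + 2*j - 3)/(j^3 + 9*j^2 - j - 105)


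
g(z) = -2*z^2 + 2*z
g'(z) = 2 - 4*z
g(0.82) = 0.30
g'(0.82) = -1.28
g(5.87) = -57.17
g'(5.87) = -21.48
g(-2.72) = -20.24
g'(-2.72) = 12.88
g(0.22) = 0.34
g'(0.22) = 1.12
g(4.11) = -25.56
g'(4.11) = -14.44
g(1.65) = -2.14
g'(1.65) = -4.60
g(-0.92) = -3.53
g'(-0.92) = 5.68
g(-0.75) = -2.62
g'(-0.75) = 5.00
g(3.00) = -12.00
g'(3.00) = -10.00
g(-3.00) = -24.00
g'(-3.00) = 14.00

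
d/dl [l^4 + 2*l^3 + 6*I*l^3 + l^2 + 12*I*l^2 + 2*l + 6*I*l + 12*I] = 4*l^3 + l^2*(6 + 18*I) + l*(2 + 24*I) + 2 + 6*I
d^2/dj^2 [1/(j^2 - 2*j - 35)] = 2*(j^2 - 2*j - 4*(j - 1)^2 - 35)/(-j^2 + 2*j + 35)^3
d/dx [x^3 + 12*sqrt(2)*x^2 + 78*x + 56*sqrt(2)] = 3*x^2 + 24*sqrt(2)*x + 78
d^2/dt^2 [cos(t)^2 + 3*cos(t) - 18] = -3*cos(t) - 2*cos(2*t)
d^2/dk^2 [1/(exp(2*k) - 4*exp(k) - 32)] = 4*((1 - exp(k))*(-exp(2*k) + 4*exp(k) + 32) - 2*(exp(k) - 2)^2*exp(k))*exp(k)/(-exp(2*k) + 4*exp(k) + 32)^3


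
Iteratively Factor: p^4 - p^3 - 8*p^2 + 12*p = (p - 2)*(p^3 + p^2 - 6*p) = (p - 2)^2*(p^2 + 3*p) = p*(p - 2)^2*(p + 3)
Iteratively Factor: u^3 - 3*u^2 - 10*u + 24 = (u + 3)*(u^2 - 6*u + 8) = (u - 2)*(u + 3)*(u - 4)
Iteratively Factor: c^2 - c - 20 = (c + 4)*(c - 5)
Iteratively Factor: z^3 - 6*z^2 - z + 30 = (z - 3)*(z^2 - 3*z - 10) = (z - 5)*(z - 3)*(z + 2)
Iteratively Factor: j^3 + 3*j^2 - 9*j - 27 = (j - 3)*(j^2 + 6*j + 9) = (j - 3)*(j + 3)*(j + 3)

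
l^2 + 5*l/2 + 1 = (l + 1/2)*(l + 2)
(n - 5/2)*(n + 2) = n^2 - n/2 - 5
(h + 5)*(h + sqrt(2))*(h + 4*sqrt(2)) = h^3 + 5*h^2 + 5*sqrt(2)*h^2 + 8*h + 25*sqrt(2)*h + 40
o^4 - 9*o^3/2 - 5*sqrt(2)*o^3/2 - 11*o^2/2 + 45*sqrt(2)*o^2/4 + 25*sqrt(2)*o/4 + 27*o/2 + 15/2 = (o - 5)*(o + 1/2)*(o - 3*sqrt(2))*(o + sqrt(2)/2)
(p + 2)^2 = p^2 + 4*p + 4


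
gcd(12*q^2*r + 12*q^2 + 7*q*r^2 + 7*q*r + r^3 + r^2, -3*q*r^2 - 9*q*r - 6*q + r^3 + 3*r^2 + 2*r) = r + 1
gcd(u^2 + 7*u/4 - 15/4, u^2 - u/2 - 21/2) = u + 3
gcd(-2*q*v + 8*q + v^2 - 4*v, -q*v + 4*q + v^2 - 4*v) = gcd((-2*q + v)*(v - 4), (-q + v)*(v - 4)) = v - 4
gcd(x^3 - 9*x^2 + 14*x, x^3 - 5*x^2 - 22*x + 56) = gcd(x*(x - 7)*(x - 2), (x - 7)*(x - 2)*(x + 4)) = x^2 - 9*x + 14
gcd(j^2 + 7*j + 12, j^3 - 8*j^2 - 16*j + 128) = j + 4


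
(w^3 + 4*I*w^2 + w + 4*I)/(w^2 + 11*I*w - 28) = (w^2 + 1)/(w + 7*I)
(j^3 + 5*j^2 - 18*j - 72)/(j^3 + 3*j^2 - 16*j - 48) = (j + 6)/(j + 4)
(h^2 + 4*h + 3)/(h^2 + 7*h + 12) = (h + 1)/(h + 4)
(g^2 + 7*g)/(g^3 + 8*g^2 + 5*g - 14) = g/(g^2 + g - 2)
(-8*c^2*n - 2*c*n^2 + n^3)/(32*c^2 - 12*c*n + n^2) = n*(-2*c - n)/(8*c - n)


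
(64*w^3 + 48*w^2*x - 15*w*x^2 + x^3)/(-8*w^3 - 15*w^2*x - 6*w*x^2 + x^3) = (-8*w + x)/(w + x)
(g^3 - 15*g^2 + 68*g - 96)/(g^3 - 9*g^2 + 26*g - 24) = (g - 8)/(g - 2)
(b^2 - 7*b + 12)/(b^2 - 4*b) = (b - 3)/b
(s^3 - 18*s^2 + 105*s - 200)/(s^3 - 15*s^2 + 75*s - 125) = (s - 8)/(s - 5)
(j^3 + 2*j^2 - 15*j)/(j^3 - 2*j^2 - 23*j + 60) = j/(j - 4)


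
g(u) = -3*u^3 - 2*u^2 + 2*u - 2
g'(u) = -9*u^2 - 4*u + 2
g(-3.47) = 92.32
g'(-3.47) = -92.49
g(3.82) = -190.77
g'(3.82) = -144.61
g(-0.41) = -2.95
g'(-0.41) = 2.13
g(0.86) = -3.67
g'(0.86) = -8.10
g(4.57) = -320.96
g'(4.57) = -204.24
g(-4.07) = 158.99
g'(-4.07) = -130.80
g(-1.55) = 1.27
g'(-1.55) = -13.42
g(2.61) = -63.74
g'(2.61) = -69.75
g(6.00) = -710.00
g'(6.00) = -346.00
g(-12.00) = 4870.00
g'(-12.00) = -1246.00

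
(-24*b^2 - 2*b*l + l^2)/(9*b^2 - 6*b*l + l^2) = (-24*b^2 - 2*b*l + l^2)/(9*b^2 - 6*b*l + l^2)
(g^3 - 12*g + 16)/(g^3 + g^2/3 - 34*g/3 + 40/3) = 3*(g - 2)/(3*g - 5)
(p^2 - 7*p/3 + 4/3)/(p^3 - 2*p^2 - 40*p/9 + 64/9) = 3*(p - 1)/(3*p^2 - 2*p - 16)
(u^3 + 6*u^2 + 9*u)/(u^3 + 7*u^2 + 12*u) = (u + 3)/(u + 4)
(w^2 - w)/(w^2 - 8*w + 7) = w/(w - 7)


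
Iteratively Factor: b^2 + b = (b + 1)*(b)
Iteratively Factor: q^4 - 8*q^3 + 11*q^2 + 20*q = (q - 4)*(q^3 - 4*q^2 - 5*q) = (q - 4)*(q + 1)*(q^2 - 5*q) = (q - 5)*(q - 4)*(q + 1)*(q)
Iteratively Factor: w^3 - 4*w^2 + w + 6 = (w + 1)*(w^2 - 5*w + 6) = (w - 3)*(w + 1)*(w - 2)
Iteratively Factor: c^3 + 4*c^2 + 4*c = (c + 2)*(c^2 + 2*c) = c*(c + 2)*(c + 2)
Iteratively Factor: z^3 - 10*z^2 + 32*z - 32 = (z - 4)*(z^2 - 6*z + 8) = (z - 4)*(z - 2)*(z - 4)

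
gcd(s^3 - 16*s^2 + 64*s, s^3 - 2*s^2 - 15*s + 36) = 1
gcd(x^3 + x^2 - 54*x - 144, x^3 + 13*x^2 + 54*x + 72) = x^2 + 9*x + 18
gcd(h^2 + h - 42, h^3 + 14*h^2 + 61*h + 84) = h + 7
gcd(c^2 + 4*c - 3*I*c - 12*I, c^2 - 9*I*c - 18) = c - 3*I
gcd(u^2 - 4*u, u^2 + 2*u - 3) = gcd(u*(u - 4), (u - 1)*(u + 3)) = 1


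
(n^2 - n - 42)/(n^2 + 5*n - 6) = (n - 7)/(n - 1)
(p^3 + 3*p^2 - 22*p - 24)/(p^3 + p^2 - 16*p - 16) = (p + 6)/(p + 4)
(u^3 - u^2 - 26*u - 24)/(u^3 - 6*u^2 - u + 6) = (u + 4)/(u - 1)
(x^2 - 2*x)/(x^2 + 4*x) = (x - 2)/(x + 4)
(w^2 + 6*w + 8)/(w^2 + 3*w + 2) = (w + 4)/(w + 1)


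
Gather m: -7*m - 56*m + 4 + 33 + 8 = 45 - 63*m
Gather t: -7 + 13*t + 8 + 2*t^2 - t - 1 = 2*t^2 + 12*t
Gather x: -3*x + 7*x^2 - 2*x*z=7*x^2 + x*(-2*z - 3)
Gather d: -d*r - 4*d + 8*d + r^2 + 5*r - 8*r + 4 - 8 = d*(4 - r) + r^2 - 3*r - 4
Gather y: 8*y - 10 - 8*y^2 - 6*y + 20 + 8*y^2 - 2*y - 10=0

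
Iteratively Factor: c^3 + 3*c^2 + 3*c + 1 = (c + 1)*(c^2 + 2*c + 1) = (c + 1)^2*(c + 1)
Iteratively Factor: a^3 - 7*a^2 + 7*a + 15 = (a - 5)*(a^2 - 2*a - 3) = (a - 5)*(a - 3)*(a + 1)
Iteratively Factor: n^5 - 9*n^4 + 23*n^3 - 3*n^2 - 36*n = (n)*(n^4 - 9*n^3 + 23*n^2 - 3*n - 36) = n*(n - 3)*(n^3 - 6*n^2 + 5*n + 12) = n*(n - 4)*(n - 3)*(n^2 - 2*n - 3) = n*(n - 4)*(n - 3)^2*(n + 1)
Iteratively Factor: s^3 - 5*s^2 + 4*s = (s - 4)*(s^2 - s) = (s - 4)*(s - 1)*(s)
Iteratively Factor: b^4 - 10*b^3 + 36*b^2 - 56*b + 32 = (b - 4)*(b^3 - 6*b^2 + 12*b - 8) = (b - 4)*(b - 2)*(b^2 - 4*b + 4) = (b - 4)*(b - 2)^2*(b - 2)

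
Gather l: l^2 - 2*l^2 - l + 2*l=-l^2 + l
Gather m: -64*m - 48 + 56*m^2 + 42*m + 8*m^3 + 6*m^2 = 8*m^3 + 62*m^2 - 22*m - 48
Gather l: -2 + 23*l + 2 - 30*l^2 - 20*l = -30*l^2 + 3*l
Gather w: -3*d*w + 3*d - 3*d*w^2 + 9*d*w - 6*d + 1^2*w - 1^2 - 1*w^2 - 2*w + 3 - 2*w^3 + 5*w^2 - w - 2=-3*d - 2*w^3 + w^2*(4 - 3*d) + w*(6*d - 2)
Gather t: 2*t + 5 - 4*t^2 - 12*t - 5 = -4*t^2 - 10*t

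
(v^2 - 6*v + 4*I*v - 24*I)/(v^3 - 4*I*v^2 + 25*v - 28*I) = (v - 6)/(v^2 - 8*I*v - 7)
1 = 1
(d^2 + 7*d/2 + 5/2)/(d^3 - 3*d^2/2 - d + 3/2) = (2*d + 5)/(2*d^2 - 5*d + 3)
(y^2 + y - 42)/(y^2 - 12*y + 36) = (y + 7)/(y - 6)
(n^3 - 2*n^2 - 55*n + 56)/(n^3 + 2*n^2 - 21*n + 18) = (n^2 - n - 56)/(n^2 + 3*n - 18)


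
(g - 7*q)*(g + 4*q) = g^2 - 3*g*q - 28*q^2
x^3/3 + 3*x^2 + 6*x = x*(x/3 + 1)*(x + 6)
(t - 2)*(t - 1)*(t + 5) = t^3 + 2*t^2 - 13*t + 10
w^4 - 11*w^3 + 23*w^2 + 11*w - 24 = (w - 8)*(w - 3)*(w - 1)*(w + 1)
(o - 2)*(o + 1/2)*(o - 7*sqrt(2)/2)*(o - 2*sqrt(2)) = o^4 - 11*sqrt(2)*o^3/2 - 3*o^3/2 + 33*sqrt(2)*o^2/4 + 13*o^2 - 21*o + 11*sqrt(2)*o/2 - 14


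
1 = 1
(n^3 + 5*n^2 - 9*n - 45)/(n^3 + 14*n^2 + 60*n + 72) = (n^3 + 5*n^2 - 9*n - 45)/(n^3 + 14*n^2 + 60*n + 72)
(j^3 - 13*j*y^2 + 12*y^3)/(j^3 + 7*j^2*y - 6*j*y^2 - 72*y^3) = (j - y)/(j + 6*y)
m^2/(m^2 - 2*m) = m/(m - 2)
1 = 1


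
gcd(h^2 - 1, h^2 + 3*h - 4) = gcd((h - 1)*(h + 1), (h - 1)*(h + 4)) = h - 1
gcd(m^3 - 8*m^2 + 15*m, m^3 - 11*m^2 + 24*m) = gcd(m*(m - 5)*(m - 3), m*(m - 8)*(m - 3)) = m^2 - 3*m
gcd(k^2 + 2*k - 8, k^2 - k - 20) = k + 4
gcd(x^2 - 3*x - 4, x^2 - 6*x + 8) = x - 4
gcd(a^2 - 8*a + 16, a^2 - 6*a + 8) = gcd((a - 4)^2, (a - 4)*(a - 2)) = a - 4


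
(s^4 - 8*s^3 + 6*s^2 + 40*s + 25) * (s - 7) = s^5 - 15*s^4 + 62*s^3 - 2*s^2 - 255*s - 175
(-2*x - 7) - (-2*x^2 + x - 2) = 2*x^2 - 3*x - 5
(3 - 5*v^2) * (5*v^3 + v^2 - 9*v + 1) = -25*v^5 - 5*v^4 + 60*v^3 - 2*v^2 - 27*v + 3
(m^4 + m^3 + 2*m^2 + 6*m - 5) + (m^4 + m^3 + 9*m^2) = 2*m^4 + 2*m^3 + 11*m^2 + 6*m - 5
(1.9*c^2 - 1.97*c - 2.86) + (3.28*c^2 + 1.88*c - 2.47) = 5.18*c^2 - 0.0900000000000001*c - 5.33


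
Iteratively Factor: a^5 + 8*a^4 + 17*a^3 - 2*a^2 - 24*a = (a + 2)*(a^4 + 6*a^3 + 5*a^2 - 12*a) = a*(a + 2)*(a^3 + 6*a^2 + 5*a - 12) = a*(a + 2)*(a + 4)*(a^2 + 2*a - 3) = a*(a + 2)*(a + 3)*(a + 4)*(a - 1)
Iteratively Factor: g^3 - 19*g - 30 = (g + 2)*(g^2 - 2*g - 15) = (g + 2)*(g + 3)*(g - 5)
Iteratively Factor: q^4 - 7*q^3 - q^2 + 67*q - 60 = (q - 1)*(q^3 - 6*q^2 - 7*q + 60) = (q - 5)*(q - 1)*(q^2 - q - 12) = (q - 5)*(q - 1)*(q + 3)*(q - 4)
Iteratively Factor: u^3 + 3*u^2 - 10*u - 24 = (u + 4)*(u^2 - u - 6) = (u - 3)*(u + 4)*(u + 2)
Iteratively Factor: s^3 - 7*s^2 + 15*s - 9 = (s - 3)*(s^2 - 4*s + 3) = (s - 3)^2*(s - 1)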